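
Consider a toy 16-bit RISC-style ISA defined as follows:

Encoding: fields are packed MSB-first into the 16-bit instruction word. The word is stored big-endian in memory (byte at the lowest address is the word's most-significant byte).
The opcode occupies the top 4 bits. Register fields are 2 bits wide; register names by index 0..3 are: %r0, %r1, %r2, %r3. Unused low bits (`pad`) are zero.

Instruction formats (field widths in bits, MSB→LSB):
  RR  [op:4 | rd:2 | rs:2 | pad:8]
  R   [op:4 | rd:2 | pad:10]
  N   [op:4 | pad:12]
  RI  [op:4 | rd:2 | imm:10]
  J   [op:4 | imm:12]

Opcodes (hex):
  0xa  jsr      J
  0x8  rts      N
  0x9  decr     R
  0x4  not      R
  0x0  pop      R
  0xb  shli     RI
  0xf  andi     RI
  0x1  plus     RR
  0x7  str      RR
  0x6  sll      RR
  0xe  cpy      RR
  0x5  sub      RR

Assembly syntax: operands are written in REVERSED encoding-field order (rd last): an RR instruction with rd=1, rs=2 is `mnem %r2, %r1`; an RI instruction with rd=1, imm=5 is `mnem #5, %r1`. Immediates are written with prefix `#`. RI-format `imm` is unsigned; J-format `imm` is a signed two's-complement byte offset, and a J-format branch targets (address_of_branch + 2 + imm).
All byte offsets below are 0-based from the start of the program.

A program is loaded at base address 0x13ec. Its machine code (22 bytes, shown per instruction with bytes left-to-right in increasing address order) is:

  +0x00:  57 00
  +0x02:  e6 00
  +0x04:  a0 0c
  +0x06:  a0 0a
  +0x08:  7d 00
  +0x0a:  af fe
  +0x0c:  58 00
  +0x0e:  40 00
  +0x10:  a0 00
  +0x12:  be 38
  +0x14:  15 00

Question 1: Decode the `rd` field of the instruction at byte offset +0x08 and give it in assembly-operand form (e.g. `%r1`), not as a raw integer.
%r3

off 0x08: read 7d 00 as big → 0x7d00
  op=0x7d00>>12=0x7 ⇒ str (RR)
  rd@[11:10]=0x3 ⇒ %r3
  rs@[9:8]=0x1 ⇒ %r1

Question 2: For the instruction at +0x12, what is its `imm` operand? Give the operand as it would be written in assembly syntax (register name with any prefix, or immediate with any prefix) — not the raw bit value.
+0x12: be 38 ⇒ word 0xbe38 (big)
  top 4b → 0xb → shli [RI]
  rd@[11:10]=0x3 ⇒ %r3
  imm@[9:0]=0x238 ⇒ #568

#568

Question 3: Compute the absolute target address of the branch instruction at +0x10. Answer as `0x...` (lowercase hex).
[10] a0 00 → 0xa000
  opcode bits[15:12]=0xa: jsr/J
  [11:0] imm=0 = #0
  target = base 0x13ec + off 0x10 + 2 + imm 0 = 0x13fe

0x13fe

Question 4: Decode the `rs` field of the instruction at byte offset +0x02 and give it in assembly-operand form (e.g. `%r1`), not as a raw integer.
%r2

@+02  big-endian(e6 00) = 0xe600
  op=0xe600>>12=0xe ⇒ cpy (RR)
  [11:10] rd=1 = %r1
  [9:8] rs=2 = %r2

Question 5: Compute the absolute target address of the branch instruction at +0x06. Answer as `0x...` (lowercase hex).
@+06  big-endian(a0 0a) = 0xa00a
  top 4b → 0xa → jsr [J]
  imm@[11:0]=0xa ⇒ #10
  target = base 0x13ec + off 0x06 + 2 + imm 10 = 0x13fe

0x13fe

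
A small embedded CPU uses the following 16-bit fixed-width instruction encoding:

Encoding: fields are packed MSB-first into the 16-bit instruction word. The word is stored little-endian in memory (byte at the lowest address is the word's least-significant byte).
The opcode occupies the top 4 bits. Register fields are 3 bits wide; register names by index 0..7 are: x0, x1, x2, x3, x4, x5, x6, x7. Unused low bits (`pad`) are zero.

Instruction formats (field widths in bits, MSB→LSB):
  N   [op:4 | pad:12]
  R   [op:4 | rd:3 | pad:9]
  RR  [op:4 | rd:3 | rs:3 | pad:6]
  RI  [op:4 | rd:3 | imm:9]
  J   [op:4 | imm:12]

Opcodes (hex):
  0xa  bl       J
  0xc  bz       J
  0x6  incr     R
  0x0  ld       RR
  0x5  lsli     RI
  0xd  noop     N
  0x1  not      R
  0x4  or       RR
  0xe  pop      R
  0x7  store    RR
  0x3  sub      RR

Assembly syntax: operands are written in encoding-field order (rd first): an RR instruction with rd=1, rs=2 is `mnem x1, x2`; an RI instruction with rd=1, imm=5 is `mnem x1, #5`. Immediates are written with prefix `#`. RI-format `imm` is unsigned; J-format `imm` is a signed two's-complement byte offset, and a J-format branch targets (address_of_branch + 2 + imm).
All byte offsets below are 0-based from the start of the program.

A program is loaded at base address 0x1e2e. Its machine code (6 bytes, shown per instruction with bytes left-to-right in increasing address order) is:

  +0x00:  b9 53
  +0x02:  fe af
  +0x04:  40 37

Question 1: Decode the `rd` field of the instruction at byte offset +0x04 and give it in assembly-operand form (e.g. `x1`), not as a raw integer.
x3

[04] 40 37 → 0x3740
  op=0x3740>>12=0x3 ⇒ sub (RR)
  rd@[11:9]=0x3 ⇒ x3
  rs@[8:6]=0x5 ⇒ x5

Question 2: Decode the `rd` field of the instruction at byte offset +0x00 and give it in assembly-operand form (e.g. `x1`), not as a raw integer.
[00] b9 53 → 0x53b9
  op=0x53b9>>12=0x5 ⇒ lsli (RI)
  rd: (w>>9)&0x7=0x1 → x1
  imm: (w>>0)&0x1ff=0x1b9 → #441

x1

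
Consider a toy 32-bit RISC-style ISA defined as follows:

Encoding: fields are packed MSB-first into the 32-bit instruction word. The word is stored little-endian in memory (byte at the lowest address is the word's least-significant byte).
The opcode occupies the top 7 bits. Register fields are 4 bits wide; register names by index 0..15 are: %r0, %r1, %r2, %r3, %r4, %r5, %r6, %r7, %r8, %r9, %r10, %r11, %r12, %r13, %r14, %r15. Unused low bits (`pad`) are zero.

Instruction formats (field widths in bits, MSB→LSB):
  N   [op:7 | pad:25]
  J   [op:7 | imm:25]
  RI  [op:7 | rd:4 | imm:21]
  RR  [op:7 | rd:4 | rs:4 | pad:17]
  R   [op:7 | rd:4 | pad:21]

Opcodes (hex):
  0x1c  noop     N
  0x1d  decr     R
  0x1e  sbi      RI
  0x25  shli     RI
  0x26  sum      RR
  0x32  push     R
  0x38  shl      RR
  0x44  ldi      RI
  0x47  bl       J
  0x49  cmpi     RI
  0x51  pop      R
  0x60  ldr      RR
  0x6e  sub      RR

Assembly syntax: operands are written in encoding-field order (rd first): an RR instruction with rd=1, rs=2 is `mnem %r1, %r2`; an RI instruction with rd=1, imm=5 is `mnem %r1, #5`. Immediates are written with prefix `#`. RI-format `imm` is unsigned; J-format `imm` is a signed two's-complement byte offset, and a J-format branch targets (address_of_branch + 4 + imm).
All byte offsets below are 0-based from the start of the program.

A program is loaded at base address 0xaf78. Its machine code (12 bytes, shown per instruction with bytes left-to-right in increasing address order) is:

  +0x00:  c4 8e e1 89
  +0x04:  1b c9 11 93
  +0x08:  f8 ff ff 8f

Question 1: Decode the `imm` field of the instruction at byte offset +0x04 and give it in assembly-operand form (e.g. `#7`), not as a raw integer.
off 0x04: read 1b c9 11 93 as little → 0x9311c91b
  opcode bits[31:25]=0x49: cmpi/RI
  rd@[24:21]=0x8 ⇒ %r8
  imm@[20:0]=0x11c91b ⇒ #1165595

#1165595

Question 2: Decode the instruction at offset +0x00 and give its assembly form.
@+00  little-endian(c4 8e e1 89) = 0x89e18ec4
  op=0x89e18ec4>>25=0x44 ⇒ ldi (RI)
  rd@[24:21]=0xf ⇒ %r15
  imm@[20:0]=0x18ec4 ⇒ #102084

ldi %r15, #102084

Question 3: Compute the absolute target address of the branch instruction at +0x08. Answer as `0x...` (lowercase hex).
[08] f8 ff ff 8f → 0x8ffffff8
  opcode bits[31:25]=0x47: bl/J
  imm@[24:0]=0x1fffff8 (s25→-8) ⇒ #-8
  target = base 0xaf78 + off 0x08 + 4 + imm -8 = 0xaf7c

0xaf7c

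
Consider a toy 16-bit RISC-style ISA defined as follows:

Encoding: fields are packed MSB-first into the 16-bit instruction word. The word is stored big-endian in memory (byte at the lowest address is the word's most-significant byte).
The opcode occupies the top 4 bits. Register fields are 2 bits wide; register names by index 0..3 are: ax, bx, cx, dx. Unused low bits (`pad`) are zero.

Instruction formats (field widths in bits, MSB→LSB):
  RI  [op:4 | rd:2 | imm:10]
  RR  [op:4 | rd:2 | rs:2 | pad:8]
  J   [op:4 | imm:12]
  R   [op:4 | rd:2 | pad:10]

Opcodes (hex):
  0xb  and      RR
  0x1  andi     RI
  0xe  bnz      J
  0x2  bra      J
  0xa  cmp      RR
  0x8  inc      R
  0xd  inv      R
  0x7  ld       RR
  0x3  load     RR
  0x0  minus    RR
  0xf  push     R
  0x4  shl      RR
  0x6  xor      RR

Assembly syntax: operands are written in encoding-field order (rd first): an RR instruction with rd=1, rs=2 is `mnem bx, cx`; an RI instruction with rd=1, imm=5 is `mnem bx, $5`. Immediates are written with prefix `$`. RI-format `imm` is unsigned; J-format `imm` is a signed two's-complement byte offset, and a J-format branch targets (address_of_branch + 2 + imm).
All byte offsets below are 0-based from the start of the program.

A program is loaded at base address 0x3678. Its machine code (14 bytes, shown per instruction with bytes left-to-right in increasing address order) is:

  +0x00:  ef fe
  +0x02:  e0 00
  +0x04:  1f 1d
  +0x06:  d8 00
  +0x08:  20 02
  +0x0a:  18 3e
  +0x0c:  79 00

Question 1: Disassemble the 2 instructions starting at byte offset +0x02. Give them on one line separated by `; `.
@+02  big-endian(e0 00) = 0xe000
  top 4b → 0xe → bnz [J]
  imm: (w>>0)&0xfff=0x0 → $0
@+04  big-endian(1f 1d) = 0x1f1d
  top 4b → 0x1 → andi [RI]
  rd: (w>>10)&0x3=0x3 → dx
  imm: (w>>0)&0x3ff=0x31d → $797

bnz $0; andi dx, $797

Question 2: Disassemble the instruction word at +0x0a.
+0x0a: 18 3e ⇒ word 0x183e (big)
  top 4b → 0x1 → andi [RI]
  rd: (w>>10)&0x3=0x2 → cx
  imm: (w>>0)&0x3ff=0x3e → $62

andi cx, $62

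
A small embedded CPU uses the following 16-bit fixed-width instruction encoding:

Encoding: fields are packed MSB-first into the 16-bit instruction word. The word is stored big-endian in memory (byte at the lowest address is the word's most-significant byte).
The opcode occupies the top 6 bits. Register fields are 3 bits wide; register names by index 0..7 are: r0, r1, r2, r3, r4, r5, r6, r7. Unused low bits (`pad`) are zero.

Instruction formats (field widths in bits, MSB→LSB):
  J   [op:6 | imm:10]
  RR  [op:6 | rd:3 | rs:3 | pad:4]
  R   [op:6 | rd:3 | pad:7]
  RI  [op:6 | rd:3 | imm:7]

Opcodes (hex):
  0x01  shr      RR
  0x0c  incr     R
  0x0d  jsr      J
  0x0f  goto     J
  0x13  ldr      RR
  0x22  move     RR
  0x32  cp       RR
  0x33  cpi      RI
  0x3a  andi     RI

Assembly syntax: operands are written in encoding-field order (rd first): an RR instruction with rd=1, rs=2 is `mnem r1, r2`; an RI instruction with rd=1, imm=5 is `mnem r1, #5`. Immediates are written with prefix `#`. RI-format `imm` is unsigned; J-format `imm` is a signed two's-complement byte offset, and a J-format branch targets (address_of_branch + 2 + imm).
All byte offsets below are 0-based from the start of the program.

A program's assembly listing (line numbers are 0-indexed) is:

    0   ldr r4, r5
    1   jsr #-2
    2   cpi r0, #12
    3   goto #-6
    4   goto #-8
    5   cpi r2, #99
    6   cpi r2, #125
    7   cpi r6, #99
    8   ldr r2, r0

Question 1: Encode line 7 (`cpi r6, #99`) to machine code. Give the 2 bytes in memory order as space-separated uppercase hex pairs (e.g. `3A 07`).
CF 63

7. cpi fields op=0x33:6|rd=6:3|imm=99:7 → word cf63h → cf 63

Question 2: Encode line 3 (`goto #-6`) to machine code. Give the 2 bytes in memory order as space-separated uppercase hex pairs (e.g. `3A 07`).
3F FA

3. goto fields op=0xf:6|imm=-6:10 → word 3ffah → 3f fa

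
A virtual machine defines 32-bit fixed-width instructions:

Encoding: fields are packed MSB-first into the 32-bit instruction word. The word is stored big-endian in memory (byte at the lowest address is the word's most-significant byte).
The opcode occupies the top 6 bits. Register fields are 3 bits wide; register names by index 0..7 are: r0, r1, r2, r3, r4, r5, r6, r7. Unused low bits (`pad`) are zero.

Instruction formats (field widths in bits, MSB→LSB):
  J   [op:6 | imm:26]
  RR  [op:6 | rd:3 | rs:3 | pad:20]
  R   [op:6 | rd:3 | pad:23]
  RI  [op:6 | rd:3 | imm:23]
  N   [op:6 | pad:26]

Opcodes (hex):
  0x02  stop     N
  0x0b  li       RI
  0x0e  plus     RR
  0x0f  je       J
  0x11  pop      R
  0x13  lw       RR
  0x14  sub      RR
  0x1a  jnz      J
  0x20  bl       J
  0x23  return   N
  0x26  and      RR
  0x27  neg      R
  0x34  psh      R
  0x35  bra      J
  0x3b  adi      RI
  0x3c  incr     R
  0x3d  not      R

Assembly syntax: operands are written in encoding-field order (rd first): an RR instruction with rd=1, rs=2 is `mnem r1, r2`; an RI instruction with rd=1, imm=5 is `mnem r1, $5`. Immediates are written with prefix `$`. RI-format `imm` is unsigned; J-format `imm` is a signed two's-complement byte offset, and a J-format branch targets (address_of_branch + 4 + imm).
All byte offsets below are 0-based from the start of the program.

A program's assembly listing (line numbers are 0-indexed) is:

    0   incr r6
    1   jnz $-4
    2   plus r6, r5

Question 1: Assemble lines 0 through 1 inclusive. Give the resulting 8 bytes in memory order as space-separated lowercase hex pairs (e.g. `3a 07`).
f3 00 00 00 6b ff ff fc

0. incr fields op=0x3c:6|rd=6:3|pad=0:23 → word f3000000h → f3 00 00 00
1. jnz fields op=0x1a:6|imm=-4:26 → word 6bfffffch → 6b ff ff fc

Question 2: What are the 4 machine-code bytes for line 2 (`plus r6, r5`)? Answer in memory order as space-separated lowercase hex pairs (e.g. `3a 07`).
L2: plus op=0xe:6|rd=6:3|rs=5:3|pad=0:20 ⇒ 0x3b500000 ⇒ big 3b 50 00 00

3b 50 00 00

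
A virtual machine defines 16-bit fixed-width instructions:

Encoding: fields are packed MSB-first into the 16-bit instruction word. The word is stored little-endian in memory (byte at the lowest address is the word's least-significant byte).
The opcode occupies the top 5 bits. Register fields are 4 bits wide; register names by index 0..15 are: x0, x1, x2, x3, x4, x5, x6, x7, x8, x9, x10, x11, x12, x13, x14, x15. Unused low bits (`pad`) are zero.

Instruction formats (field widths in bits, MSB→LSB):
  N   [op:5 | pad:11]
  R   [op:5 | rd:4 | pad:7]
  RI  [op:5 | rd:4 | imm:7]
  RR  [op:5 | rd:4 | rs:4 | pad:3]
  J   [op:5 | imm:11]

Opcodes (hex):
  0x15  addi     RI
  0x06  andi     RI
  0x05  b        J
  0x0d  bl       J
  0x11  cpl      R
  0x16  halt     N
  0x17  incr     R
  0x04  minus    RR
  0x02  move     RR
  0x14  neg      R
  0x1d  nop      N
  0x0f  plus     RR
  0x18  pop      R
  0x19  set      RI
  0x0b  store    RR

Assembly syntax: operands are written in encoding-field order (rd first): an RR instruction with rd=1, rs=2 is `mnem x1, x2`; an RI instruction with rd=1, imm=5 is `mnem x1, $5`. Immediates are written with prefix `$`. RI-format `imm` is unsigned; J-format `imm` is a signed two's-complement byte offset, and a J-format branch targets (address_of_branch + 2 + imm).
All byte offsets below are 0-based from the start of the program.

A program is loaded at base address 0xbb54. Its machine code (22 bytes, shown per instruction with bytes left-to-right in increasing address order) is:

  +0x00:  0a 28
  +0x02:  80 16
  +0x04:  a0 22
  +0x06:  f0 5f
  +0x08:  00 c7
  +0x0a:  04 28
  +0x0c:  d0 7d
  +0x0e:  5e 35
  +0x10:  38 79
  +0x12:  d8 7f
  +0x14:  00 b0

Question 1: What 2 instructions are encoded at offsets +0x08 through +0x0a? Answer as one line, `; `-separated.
pop x14; b $4

off 0x08: read 00 c7 as little → 0xc700
  op=0xc700>>11=0x18 ⇒ pop (R)
  rd: (w>>7)&0xf=0xe → x14
off 0x0a: read 04 28 as little → 0x2804
  op=0x2804>>11=0x5 ⇒ b (J)
  imm: (w>>0)&0x7ff=0x4 → $4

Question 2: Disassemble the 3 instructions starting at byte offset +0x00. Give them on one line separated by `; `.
b $10; move x13, x0; minus x5, x4

off 0x00: read 0a 28 as little → 0x280a
  opcode bits[15:11]=0x5: b/J
  imm@[10:0]=0xa ⇒ $10
off 0x02: read 80 16 as little → 0x1680
  opcode bits[15:11]=0x2: move/RR
  rd@[10:7]=0xd ⇒ x13
  rs@[6:3]=0x0 ⇒ x0
off 0x04: read a0 22 as little → 0x22a0
  opcode bits[15:11]=0x4: minus/RR
  rd@[10:7]=0x5 ⇒ x5
  rs@[6:3]=0x4 ⇒ x4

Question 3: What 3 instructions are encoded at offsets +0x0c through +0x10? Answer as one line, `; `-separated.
plus x11, x10; andi x10, $94; plus x2, x7

@+0c  little-endian(d0 7d) = 0x7dd0
  opcode bits[15:11]=0xf: plus/RR
  [10:7] rd=11 = x11
  [6:3] rs=10 = x10
@+0e  little-endian(5e 35) = 0x355e
  opcode bits[15:11]=0x6: andi/RI
  [10:7] rd=10 = x10
  [6:0] imm=94 = $94
@+10  little-endian(38 79) = 0x7938
  opcode bits[15:11]=0xf: plus/RR
  [10:7] rd=2 = x2
  [6:3] rs=7 = x7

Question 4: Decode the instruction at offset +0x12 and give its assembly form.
+0x12: d8 7f ⇒ word 0x7fd8 (little)
  op=0x7fd8>>11=0xf ⇒ plus (RR)
  [10:7] rd=15 = x15
  [6:3] rs=11 = x11

plus x15, x11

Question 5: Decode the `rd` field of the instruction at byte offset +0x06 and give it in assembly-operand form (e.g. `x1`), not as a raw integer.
x15

off 0x06: read f0 5f as little → 0x5ff0
  opcode bits[15:11]=0xb: store/RR
  [10:7] rd=15 = x15
  [6:3] rs=14 = x14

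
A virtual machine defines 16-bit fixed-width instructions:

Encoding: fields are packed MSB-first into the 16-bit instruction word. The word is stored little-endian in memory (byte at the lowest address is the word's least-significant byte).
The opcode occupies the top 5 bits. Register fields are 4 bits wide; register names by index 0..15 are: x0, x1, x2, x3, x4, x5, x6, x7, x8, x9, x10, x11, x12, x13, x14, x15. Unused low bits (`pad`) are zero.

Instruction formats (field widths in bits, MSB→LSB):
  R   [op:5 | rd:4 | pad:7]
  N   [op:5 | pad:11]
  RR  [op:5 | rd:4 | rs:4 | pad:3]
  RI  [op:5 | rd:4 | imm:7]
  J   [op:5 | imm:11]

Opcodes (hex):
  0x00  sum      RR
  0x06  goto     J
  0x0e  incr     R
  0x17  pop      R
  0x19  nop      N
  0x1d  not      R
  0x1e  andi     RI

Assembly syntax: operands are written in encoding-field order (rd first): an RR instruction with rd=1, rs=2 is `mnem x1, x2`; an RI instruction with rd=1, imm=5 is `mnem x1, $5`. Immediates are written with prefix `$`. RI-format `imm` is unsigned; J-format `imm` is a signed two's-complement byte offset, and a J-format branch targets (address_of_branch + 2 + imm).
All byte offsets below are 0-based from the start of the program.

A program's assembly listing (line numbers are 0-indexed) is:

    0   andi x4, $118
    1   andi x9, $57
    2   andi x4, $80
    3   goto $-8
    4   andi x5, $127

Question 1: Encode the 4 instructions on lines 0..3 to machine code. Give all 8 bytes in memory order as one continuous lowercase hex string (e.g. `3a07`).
76f2b9f450f2f837

0. andi fields op=0x1e:5|rd=4:4|imm=118:7 → word f276h → 76 f2
1. andi fields op=0x1e:5|rd=9:4|imm=57:7 → word f4b9h → b9 f4
2. andi fields op=0x1e:5|rd=4:4|imm=80:7 → word f250h → 50 f2
3. goto fields op=0x6:5|imm=-8:11 → word 37f8h → f8 37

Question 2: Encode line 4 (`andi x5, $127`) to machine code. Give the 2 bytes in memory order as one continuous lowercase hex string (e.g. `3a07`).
4. andi fields op=0x1e:5|rd=5:4|imm=127:7 → word f2ffh → ff f2

fff2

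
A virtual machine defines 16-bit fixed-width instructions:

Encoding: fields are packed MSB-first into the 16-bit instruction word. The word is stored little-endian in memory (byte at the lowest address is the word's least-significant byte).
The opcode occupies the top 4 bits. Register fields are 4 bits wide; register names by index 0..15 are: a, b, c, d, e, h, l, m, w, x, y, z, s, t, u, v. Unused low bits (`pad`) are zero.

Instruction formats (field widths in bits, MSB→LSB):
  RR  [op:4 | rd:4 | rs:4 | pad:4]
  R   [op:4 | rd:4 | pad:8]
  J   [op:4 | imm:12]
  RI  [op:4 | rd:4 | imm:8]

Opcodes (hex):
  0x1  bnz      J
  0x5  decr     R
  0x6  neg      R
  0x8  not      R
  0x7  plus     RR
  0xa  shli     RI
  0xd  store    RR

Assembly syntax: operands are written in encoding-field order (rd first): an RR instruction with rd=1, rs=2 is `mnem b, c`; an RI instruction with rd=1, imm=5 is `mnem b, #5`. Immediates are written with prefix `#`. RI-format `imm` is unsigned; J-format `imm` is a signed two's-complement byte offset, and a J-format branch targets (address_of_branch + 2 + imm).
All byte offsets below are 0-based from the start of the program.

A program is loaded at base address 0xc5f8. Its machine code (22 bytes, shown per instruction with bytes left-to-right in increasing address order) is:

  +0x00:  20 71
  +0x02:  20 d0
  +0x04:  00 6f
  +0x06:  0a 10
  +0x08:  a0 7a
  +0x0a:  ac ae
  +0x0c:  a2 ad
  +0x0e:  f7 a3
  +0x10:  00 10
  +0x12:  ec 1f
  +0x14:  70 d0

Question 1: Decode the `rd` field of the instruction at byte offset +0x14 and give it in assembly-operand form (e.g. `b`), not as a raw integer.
a

+0x14: 70 d0 ⇒ word 0xd070 (little)
  top 4b → 0xd → store [RR]
  rd: (w>>8)&0xf=0x0 → a
  rs: (w>>4)&0xf=0x7 → m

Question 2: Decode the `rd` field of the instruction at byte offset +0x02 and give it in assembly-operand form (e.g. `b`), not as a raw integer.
@+02  little-endian(20 d0) = 0xd020
  top 4b → 0xd → store [RR]
  [11:8] rd=0 = a
  [7:4] rs=2 = c

a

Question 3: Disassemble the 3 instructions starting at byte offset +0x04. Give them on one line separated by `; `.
neg v; bnz #10; plus y, y

@+04  little-endian(00 6f) = 0x6f00
  opcode bits[15:12]=0x6: neg/R
  rd: (w>>8)&0xf=0xf → v
@+06  little-endian(0a 10) = 0x100a
  opcode bits[15:12]=0x1: bnz/J
  imm: (w>>0)&0xfff=0xa → #10
@+08  little-endian(a0 7a) = 0x7aa0
  opcode bits[15:12]=0x7: plus/RR
  rd: (w>>8)&0xf=0xa → y
  rs: (w>>4)&0xf=0xa → y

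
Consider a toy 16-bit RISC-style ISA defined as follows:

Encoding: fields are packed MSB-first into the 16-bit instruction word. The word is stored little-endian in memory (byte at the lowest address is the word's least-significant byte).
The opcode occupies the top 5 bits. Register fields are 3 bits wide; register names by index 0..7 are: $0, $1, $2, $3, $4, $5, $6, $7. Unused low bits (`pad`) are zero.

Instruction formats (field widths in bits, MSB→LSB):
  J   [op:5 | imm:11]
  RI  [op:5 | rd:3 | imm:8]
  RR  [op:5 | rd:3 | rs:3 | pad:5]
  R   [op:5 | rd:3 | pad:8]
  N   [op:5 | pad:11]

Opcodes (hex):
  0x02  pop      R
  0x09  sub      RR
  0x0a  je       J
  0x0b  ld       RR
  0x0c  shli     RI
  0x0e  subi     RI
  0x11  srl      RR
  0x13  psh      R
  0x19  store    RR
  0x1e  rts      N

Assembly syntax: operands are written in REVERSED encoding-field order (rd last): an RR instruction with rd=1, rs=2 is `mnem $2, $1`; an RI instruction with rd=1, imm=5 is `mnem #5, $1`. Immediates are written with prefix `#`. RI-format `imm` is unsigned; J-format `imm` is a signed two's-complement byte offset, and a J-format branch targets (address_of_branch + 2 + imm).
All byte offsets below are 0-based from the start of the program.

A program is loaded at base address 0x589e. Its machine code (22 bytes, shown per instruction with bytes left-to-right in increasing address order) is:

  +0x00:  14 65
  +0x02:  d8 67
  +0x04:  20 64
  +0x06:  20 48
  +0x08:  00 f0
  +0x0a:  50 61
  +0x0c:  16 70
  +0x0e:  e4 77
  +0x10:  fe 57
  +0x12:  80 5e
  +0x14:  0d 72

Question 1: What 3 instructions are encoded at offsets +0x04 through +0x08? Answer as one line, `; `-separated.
shli #32, $4; sub $1, $0; rts

+0x04: 20 64 ⇒ word 0x6420 (little)
  top 5b → 0xc → shli [RI]
  rd@[10:8]=0x4 ⇒ $4
  imm@[7:0]=0x20 ⇒ #32
+0x06: 20 48 ⇒ word 0x4820 (little)
  top 5b → 0x9 → sub [RR]
  rd@[10:8]=0x0 ⇒ $0
  rs@[7:5]=0x1 ⇒ $1
+0x08: 00 f0 ⇒ word 0xf000 (little)
  top 5b → 0x1e → rts [N]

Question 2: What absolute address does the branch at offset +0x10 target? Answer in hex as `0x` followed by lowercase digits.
0x58ae

off 0x10: read fe 57 as little → 0x57fe
  op=0x57fe>>11=0xa ⇒ je (J)
  [10:0] imm=2046 (s11→-2) = #-2
  target = base 0x589e + off 0x10 + 2 + imm -2 = 0x58ae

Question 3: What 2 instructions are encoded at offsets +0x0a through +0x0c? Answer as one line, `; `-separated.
@+0a  little-endian(50 61) = 0x6150
  top 5b → 0xc → shli [RI]
  rd: (w>>8)&0x7=0x1 → $1
  imm: (w>>0)&0xff=0x50 → #80
@+0c  little-endian(16 70) = 0x7016
  top 5b → 0xe → subi [RI]
  rd: (w>>8)&0x7=0x0 → $0
  imm: (w>>0)&0xff=0x16 → #22

shli #80, $1; subi #22, $0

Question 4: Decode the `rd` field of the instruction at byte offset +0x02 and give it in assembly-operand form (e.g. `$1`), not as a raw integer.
@+02  little-endian(d8 67) = 0x67d8
  top 5b → 0xc → shli [RI]
  rd: (w>>8)&0x7=0x7 → $7
  imm: (w>>0)&0xff=0xd8 → #216

$7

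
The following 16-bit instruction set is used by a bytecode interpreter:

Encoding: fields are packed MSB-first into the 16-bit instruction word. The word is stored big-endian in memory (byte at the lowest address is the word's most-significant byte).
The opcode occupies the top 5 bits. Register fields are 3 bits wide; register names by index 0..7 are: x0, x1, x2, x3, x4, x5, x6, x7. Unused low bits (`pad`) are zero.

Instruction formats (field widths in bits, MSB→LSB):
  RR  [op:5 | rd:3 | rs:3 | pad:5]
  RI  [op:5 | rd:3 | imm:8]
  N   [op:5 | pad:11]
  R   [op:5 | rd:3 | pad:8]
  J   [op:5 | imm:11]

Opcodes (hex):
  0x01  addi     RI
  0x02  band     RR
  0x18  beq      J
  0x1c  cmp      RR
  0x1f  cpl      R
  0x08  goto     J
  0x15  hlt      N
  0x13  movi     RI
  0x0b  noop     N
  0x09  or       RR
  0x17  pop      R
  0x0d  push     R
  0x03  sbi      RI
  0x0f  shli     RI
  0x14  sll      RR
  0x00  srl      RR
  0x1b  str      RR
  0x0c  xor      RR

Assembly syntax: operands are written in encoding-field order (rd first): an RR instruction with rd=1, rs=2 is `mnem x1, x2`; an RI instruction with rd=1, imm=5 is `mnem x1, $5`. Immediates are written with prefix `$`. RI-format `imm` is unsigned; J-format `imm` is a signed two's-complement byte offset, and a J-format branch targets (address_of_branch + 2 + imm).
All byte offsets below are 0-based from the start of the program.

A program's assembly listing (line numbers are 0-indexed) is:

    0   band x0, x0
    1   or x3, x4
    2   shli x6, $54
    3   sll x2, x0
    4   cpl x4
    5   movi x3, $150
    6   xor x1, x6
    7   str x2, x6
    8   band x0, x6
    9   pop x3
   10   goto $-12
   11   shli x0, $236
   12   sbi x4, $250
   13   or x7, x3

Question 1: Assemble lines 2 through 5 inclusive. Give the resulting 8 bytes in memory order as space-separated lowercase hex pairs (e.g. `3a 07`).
7e 36 a2 00 fc 00 9b 96

line 2 (shli): pack op=0xf:5|rd=6:3|imm=54:8 = 0x7e36; big→ 7e 36
line 3 (sll): pack op=0x14:5|rd=2:3|rs=0:3|pad=0:5 = 0xa200; big→ a2 00
line 4 (cpl): pack op=0x1f:5|rd=4:3|pad=0:8 = 0xfc00; big→ fc 00
line 5 (movi): pack op=0x13:5|rd=3:3|imm=150:8 = 0x9b96; big→ 9b 96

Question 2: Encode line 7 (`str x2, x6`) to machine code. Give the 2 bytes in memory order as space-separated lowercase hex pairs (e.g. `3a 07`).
line 7 (str): pack op=0x1b:5|rd=2:3|rs=6:3|pad=0:5 = 0xdac0; big→ da c0

da c0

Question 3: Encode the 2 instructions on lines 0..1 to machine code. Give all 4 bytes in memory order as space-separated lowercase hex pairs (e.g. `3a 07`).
0. band fields op=0x2:5|rd=0:3|rs=0:3|pad=0:5 → word 1000h → 10 00
1. or fields op=0x9:5|rd=3:3|rs=4:3|pad=0:5 → word 4b80h → 4b 80

10 00 4b 80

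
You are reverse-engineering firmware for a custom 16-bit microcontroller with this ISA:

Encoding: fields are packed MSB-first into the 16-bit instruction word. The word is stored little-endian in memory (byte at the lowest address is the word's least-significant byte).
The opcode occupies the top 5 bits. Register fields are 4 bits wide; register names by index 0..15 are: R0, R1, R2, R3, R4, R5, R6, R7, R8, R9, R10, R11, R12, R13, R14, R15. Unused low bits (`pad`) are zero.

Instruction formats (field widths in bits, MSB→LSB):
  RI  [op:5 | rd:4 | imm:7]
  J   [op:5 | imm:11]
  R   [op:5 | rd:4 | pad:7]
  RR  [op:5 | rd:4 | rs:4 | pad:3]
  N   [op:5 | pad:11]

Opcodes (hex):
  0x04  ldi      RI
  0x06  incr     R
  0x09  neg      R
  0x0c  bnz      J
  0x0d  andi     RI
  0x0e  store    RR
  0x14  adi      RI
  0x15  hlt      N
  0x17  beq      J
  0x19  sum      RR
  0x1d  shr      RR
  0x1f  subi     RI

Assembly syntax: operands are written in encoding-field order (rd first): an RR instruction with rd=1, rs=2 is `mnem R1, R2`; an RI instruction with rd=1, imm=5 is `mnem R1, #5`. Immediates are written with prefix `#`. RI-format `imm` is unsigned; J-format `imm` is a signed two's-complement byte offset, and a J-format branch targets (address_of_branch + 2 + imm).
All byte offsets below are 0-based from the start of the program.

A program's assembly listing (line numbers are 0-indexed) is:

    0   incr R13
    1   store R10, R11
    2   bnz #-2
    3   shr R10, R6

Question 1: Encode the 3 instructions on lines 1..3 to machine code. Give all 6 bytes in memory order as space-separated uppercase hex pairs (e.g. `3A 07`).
line 1 (store): pack op=0xe:5|rd=10:4|rs=11:4|pad=0:3 = 0x7558; little→ 58 75
line 2 (bnz): pack op=0xc:5|imm=-2:11 = 0x67fe; little→ fe 67
line 3 (shr): pack op=0x1d:5|rd=10:4|rs=6:4|pad=0:3 = 0xed30; little→ 30 ed

58 75 FE 67 30 ED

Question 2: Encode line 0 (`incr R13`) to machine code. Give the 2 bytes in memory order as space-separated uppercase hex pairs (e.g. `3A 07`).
0. incr fields op=0x6:5|rd=13:4|pad=0:7 → word 3680h → 80 36

80 36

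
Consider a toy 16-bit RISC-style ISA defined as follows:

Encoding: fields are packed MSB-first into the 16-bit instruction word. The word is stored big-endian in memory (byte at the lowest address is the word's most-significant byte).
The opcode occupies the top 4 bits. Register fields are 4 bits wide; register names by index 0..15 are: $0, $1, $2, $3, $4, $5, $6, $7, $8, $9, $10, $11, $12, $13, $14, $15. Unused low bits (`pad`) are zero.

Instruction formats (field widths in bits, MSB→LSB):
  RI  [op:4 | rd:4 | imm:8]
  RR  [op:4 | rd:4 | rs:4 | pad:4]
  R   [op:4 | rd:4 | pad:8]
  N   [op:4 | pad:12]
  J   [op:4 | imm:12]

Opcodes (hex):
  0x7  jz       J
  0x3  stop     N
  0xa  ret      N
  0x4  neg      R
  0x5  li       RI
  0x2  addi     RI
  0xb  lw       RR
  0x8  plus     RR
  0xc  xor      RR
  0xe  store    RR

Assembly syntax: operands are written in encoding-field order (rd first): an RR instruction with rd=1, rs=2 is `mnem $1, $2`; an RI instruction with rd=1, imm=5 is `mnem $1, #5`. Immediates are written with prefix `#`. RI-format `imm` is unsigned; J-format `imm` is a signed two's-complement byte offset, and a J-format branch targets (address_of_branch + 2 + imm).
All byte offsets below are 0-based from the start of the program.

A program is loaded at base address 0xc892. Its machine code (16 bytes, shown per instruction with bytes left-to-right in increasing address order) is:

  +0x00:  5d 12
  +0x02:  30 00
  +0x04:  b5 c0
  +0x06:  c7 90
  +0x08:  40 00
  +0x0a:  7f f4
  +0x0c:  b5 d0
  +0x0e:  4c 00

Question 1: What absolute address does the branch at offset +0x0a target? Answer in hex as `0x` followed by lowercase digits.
0xc892

[0a] 7f f4 → 0x7ff4
  op=0x7ff4>>12=0x7 ⇒ jz (J)
  [11:0] imm=4084 (s12→-12) = #-12
  target = base 0xc892 + off 0x0a + 2 + imm -12 = 0xc892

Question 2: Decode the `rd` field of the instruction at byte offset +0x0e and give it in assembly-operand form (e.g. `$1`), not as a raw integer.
[0e] 4c 00 → 0x4c00
  op=0x4c00>>12=0x4 ⇒ neg (R)
  rd: (w>>8)&0xf=0xc → $12

$12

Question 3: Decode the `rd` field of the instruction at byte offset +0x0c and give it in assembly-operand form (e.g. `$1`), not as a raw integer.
$5

+0x0c: b5 d0 ⇒ word 0xb5d0 (big)
  op=0xb5d0>>12=0xb ⇒ lw (RR)
  [11:8] rd=5 = $5
  [7:4] rs=13 = $13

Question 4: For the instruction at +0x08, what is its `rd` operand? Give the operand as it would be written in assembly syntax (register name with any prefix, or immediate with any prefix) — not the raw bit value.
$0

@+08  big-endian(40 00) = 0x4000
  opcode bits[15:12]=0x4: neg/R
  rd: (w>>8)&0xf=0x0 → $0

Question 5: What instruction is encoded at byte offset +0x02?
stop

[02] 30 00 → 0x3000
  top 4b → 0x3 → stop [N]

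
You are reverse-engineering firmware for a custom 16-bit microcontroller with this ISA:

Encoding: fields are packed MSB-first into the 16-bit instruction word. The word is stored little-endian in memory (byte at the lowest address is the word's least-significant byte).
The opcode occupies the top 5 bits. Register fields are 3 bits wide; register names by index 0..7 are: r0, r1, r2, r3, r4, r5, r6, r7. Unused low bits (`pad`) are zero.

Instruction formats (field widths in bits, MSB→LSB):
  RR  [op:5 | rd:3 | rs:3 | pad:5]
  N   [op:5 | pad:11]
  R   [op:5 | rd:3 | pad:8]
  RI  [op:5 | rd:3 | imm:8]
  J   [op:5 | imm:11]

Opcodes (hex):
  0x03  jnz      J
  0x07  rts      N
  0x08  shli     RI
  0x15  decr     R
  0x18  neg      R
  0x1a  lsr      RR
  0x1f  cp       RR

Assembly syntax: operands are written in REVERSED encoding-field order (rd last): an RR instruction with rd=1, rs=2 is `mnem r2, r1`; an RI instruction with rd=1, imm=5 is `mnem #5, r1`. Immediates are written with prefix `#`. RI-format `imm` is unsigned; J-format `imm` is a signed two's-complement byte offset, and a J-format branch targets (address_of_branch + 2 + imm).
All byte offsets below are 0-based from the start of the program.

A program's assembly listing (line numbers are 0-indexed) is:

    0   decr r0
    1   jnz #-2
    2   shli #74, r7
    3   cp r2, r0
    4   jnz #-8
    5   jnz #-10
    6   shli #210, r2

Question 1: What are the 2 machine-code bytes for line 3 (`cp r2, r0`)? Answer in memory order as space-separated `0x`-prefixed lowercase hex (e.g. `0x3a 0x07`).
line 3 (cp): pack op=0x1f:5|rd=0:3|rs=2:3|pad=0:5 = 0xf840; little→ 40 f8

0x40 0xf8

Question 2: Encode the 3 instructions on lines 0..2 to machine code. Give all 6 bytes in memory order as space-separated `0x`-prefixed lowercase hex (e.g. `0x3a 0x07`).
L0: decr op=0x15:5|rd=0:3|pad=0:8 ⇒ 0xa800 ⇒ little 00 a8
L1: jnz op=0x3:5|imm=-2:11 ⇒ 0x1ffe ⇒ little fe 1f
L2: shli op=0x8:5|rd=7:3|imm=74:8 ⇒ 0x474a ⇒ little 4a 47

0x00 0xa8 0xfe 0x1f 0x4a 0x47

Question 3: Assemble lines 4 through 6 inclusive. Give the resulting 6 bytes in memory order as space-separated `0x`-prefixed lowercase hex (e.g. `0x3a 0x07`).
L4: jnz op=0x3:5|imm=-8:11 ⇒ 0x1ff8 ⇒ little f8 1f
L5: jnz op=0x3:5|imm=-10:11 ⇒ 0x1ff6 ⇒ little f6 1f
L6: shli op=0x8:5|rd=2:3|imm=210:8 ⇒ 0x42d2 ⇒ little d2 42

0xf8 0x1f 0xf6 0x1f 0xd2 0x42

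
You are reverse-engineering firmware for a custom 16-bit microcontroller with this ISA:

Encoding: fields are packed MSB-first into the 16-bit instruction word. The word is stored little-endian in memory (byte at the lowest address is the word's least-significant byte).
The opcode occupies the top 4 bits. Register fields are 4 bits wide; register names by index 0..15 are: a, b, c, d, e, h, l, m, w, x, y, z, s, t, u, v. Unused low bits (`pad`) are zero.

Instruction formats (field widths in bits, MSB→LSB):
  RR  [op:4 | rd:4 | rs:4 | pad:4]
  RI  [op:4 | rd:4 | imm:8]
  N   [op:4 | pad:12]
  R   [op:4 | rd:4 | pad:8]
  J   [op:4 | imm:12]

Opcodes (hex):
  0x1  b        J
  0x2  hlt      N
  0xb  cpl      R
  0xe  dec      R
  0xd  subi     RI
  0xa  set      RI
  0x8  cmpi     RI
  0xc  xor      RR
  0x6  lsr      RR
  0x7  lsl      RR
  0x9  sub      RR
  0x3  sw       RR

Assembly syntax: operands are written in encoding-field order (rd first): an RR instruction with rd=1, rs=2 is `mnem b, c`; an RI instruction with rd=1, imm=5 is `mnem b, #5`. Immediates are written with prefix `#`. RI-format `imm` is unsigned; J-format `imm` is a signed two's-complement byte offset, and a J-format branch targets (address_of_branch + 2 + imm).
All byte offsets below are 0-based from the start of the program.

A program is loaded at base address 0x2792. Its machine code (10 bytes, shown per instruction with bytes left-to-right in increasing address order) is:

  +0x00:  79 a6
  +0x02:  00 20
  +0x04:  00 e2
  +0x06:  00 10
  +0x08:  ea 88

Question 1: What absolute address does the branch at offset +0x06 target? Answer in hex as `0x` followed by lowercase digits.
0x279a

+0x06: 00 10 ⇒ word 0x1000 (little)
  opcode bits[15:12]=0x1: b/J
  imm: (w>>0)&0xfff=0x0 → #0
  target = base 0x2792 + off 0x06 + 2 + imm 0 = 0x279a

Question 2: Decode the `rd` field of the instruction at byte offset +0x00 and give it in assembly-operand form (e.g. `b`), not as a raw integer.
@+00  little-endian(79 a6) = 0xa679
  top 4b → 0xa → set [RI]
  [11:8] rd=6 = l
  [7:0] imm=121 = #121

l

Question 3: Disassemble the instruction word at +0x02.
hlt

@+02  little-endian(00 20) = 0x2000
  op=0x2000>>12=0x2 ⇒ hlt (N)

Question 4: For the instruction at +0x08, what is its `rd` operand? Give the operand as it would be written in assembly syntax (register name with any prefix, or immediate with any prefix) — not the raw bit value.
[08] ea 88 → 0x88ea
  opcode bits[15:12]=0x8: cmpi/RI
  rd@[11:8]=0x8 ⇒ w
  imm@[7:0]=0xea ⇒ #234

w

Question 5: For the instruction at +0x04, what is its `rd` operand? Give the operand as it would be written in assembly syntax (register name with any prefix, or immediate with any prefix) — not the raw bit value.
[04] 00 e2 → 0xe200
  top 4b → 0xe → dec [R]
  [11:8] rd=2 = c

c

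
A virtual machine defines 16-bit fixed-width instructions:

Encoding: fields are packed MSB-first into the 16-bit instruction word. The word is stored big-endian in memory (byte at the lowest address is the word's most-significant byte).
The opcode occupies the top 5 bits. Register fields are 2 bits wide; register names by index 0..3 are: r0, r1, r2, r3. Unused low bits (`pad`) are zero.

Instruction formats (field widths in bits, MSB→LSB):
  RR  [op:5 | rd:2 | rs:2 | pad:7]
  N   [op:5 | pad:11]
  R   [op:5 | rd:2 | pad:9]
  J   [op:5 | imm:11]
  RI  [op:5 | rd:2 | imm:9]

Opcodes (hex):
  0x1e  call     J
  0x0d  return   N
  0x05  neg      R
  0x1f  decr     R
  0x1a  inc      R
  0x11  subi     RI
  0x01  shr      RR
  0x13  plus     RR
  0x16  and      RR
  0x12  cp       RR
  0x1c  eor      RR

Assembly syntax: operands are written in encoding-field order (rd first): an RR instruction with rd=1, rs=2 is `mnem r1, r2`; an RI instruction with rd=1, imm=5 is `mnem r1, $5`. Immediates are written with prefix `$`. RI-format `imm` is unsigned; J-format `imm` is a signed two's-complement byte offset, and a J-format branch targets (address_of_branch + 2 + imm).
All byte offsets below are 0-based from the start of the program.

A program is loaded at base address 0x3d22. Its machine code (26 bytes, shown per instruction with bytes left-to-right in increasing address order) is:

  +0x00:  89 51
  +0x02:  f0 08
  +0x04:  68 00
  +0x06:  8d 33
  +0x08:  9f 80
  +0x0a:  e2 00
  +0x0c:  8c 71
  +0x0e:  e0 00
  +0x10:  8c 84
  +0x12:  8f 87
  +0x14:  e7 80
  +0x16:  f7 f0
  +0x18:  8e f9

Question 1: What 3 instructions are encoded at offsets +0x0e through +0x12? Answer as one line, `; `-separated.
eor r0, r0; subi r2, $132; subi r3, $391

@+0e  big-endian(e0 00) = 0xe000
  opcode bits[15:11]=0x1c: eor/RR
  [10:9] rd=0 = r0
  [8:7] rs=0 = r0
@+10  big-endian(8c 84) = 0x8c84
  opcode bits[15:11]=0x11: subi/RI
  [10:9] rd=2 = r2
  [8:0] imm=132 = $132
@+12  big-endian(8f 87) = 0x8f87
  opcode bits[15:11]=0x11: subi/RI
  [10:9] rd=3 = r3
  [8:0] imm=391 = $391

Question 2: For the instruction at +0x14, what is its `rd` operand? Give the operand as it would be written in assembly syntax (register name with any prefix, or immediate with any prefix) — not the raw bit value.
[14] e7 80 → 0xe780
  opcode bits[15:11]=0x1c: eor/RR
  rd: (w>>9)&0x3=0x3 → r3
  rs: (w>>7)&0x3=0x3 → r3

r3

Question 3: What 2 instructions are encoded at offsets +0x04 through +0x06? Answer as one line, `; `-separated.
return; subi r2, $307

+0x04: 68 00 ⇒ word 0x6800 (big)
  opcode bits[15:11]=0xd: return/N
+0x06: 8d 33 ⇒ word 0x8d33 (big)
  opcode bits[15:11]=0x11: subi/RI
  rd: (w>>9)&0x3=0x2 → r2
  imm: (w>>0)&0x1ff=0x133 → $307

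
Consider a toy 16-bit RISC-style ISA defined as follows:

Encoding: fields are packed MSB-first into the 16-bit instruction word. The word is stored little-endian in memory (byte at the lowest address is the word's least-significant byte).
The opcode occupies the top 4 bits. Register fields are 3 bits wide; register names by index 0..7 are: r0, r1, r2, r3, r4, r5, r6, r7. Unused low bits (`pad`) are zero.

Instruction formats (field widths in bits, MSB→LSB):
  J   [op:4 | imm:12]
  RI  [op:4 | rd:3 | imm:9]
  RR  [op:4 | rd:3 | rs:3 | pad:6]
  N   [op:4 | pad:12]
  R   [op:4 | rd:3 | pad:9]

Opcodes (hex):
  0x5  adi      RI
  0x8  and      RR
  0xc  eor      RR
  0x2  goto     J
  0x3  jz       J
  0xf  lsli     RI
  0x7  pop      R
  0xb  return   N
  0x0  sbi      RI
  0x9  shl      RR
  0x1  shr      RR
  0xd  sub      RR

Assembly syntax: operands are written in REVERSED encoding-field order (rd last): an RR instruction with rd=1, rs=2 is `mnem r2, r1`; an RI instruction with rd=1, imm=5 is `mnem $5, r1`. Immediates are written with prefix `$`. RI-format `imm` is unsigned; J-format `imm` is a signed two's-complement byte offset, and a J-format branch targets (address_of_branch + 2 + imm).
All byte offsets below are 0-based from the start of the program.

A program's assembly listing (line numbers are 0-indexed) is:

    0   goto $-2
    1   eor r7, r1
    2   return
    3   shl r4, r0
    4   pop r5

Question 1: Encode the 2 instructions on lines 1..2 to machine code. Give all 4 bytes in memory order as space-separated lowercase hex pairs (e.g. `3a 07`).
c0 c3 00 b0

L1: eor op=0xc:4|rd=1:3|rs=7:3|pad=0:6 ⇒ 0xc3c0 ⇒ little c0 c3
L2: return op=0xb:4|pad=0:12 ⇒ 0xb000 ⇒ little 00 b0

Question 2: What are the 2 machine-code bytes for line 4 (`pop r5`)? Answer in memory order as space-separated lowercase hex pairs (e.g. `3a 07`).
00 7a

line 4 (pop): pack op=0x7:4|rd=5:3|pad=0:9 = 0x7a00; little→ 00 7a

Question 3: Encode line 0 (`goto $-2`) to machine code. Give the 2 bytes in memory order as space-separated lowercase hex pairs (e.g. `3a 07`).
fe 2f

L0: goto op=0x2:4|imm=-2:12 ⇒ 0x2ffe ⇒ little fe 2f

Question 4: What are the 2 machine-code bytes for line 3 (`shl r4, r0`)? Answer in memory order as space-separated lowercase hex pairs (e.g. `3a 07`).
3. shl fields op=0x9:4|rd=0:3|rs=4:3|pad=0:6 → word 9100h → 00 91

00 91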